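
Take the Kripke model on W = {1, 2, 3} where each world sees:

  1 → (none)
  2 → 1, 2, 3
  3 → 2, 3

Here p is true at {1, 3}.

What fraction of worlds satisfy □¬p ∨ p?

1: □¬p is T, p is T. ✓
2: □¬p is F, p is F. ✗
3: □¬p is F, p is T. ✓
That's 2 of 3 worlds, so 2/3.

2/3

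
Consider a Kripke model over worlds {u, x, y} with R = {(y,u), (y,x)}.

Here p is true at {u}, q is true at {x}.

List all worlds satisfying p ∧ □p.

u: p is T, □p is T. ✓
x: p is F, □p is T. ✗
y: p is F, □p is F. ✗

{u}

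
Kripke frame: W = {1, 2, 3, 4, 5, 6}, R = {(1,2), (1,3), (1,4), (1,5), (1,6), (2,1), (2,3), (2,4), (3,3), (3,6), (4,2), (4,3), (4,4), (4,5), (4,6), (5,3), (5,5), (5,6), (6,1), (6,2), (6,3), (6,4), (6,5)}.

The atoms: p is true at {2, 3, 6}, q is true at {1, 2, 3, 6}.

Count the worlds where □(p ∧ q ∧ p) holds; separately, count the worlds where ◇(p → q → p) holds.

1 and 6

For □(p ∧ q ∧ p):
1: successors {2, 3, 4, 5, 6}; p ∧ q ∧ p there: 2:T, 3:T, 4:F, 5:F, 6:T. ✗
2: successors {1, 3, 4}; p ∧ q ∧ p there: 1:F, 3:T, 4:F. ✗
3: successors {3, 6}; p ∧ q ∧ p there: 3:T, 6:T. ✓
4: successors {2, 3, 4, 5, 6}; p ∧ q ∧ p there: 2:T, 3:T, 4:F, 5:F, 6:T. ✗
5: successors {3, 5, 6}; p ∧ q ∧ p there: 3:T, 5:F, 6:T. ✗
6: successors {1, 2, 3, 4, 5}; p ∧ q ∧ p there: 1:F, 2:T, 3:T, 4:F, 5:F. ✗
— 1 world.
For ◇(p → q → p):
1: successors {2, 3, 4, 5, 6}; p → q → p there: 2:T, 3:T, 4:T, 5:T, 6:T. ✓
2: successors {1, 3, 4}; p → q → p there: 1:T, 3:T, 4:T. ✓
3: successors {3, 6}; p → q → p there: 3:T, 6:T. ✓
4: successors {2, 3, 4, 5, 6}; p → q → p there: 2:T, 3:T, 4:T, 5:T, 6:T. ✓
5: successors {3, 5, 6}; p → q → p there: 3:T, 5:T, 6:T. ✓
6: successors {1, 2, 3, 4, 5}; p → q → p there: 1:T, 2:T, 3:T, 4:T, 5:T. ✓
— 6 worlds.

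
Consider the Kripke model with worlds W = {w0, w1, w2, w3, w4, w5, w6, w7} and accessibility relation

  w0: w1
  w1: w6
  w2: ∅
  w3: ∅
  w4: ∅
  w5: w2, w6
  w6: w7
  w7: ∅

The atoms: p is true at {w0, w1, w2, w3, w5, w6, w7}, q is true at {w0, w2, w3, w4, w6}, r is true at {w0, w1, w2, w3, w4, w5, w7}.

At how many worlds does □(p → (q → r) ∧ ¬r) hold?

4

w0: successors {w1}; p → (q → r) ∧ ¬r there: w1:F. ✗
w1: successors {w6}; p → (q → r) ∧ ¬r there: w6:F. ✗
w2: no successors, so □(p → (q → r) ∧ ¬r) holds vacuously. ✓
w3: no successors, so □(p → (q → r) ∧ ¬r) holds vacuously. ✓
w4: no successors, so □(p → (q → r) ∧ ¬r) holds vacuously. ✓
w5: successors {w2, w6}; p → (q → r) ∧ ¬r there: w2:F, w6:F. ✗
w6: successors {w7}; p → (q → r) ∧ ¬r there: w7:F. ✗
w7: no successors, so □(p → (q → r) ∧ ¬r) holds vacuously. ✓
Satisfying worlds: {w2, w3, w4, w7}.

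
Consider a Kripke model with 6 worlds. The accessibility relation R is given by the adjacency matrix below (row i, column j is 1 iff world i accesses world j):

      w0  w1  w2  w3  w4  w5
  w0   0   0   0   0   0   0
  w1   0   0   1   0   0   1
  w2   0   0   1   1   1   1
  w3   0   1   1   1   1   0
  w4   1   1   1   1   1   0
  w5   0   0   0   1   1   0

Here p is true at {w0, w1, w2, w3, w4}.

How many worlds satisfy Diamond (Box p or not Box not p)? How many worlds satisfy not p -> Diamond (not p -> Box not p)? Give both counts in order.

5 and 6

For Diamond (Box p or not Box not p):
w0: no successors, so Diamond (Box p or not Box not p) fails. ✗
w1: successors {w2, w5}; Box p or not Box not p there: w2:T, w5:T. ✓
w2: successors {w2, w3, w4, w5}; Box p or not Box not p there: w2:T, w3:T, w4:T, w5:T. ✓
w3: successors {w1, w2, w3, w4}; Box p or not Box not p there: w1:T, w2:T, w3:T, w4:T. ✓
w4: successors {w0, w1, w2, w3, w4}; Box p or not Box not p there: w0:T, w1:T, w2:T, w3:T, w4:T. ✓
w5: successors {w3, w4}; Box p or not Box not p there: w3:T, w4:T. ✓
— 5 worlds.
For not p -> Diamond (not p -> Box not p):
w0: not p is F, Diamond (not p -> Box not p) is F. ✓
w1: not p is F, Diamond (not p -> Box not p) is T. ✓
w2: not p is F, Diamond (not p -> Box not p) is T. ✓
w3: not p is F, Diamond (not p -> Box not p) is T. ✓
w4: not p is F, Diamond (not p -> Box not p) is T. ✓
w5: not p is T, Diamond (not p -> Box not p) is T. ✓
— 6 worlds.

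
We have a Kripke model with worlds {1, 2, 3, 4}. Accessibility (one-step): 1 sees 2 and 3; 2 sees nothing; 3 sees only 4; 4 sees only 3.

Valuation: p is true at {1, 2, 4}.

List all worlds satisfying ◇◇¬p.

{3}

1: successors {2, 3}; ◇¬p there: 2:F, 3:F. ✗
2: no successors, so ◇◇¬p fails. ✗
3: successors {4}; ◇¬p there: 4:T. ✓
4: successors {3}; ◇¬p there: 3:F. ✗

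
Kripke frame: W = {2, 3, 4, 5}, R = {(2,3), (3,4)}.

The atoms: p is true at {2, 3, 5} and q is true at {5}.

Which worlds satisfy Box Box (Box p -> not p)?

2: successors {3}; Box (Box p -> not p) there: 3:T. ✓
3: successors {4}; Box (Box p -> not p) there: 4:T. ✓
4: no successors, so Box Box (Box p -> not p) holds vacuously. ✓
5: no successors, so Box Box (Box p -> not p) holds vacuously. ✓

{2, 3, 4, 5}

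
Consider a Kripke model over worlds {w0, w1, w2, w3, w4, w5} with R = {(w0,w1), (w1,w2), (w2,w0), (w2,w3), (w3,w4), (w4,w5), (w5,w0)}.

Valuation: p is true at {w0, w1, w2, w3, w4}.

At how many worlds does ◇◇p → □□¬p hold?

w0: ◇◇p is T, □□¬p is F. ✗
w1: ◇◇p is T, □□¬p is F. ✗
w2: ◇◇p is T, □□¬p is F. ✗
w3: ◇◇p is F, □□¬p is T. ✓
w4: ◇◇p is T, □□¬p is F. ✗
w5: ◇◇p is T, □□¬p is F. ✗
Satisfying worlds: {w3}.

1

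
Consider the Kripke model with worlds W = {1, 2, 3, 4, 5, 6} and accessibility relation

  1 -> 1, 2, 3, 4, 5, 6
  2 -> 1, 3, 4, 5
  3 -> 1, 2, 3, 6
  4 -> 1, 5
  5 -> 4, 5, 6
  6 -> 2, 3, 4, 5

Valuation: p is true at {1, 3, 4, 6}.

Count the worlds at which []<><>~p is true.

1: successors {1, 2, 3, 4, 5, 6}; <><>~p there: 1:T, 2:T, 3:T, 4:T, 5:T, 6:T. ✓
2: successors {1, 3, 4, 5}; <><>~p there: 1:T, 3:T, 4:T, 5:T. ✓
3: successors {1, 2, 3, 6}; <><>~p there: 1:T, 2:T, 3:T, 6:T. ✓
4: successors {1, 5}; <><>~p there: 1:T, 5:T. ✓
5: successors {4, 5, 6}; <><>~p there: 4:T, 5:T, 6:T. ✓
6: successors {2, 3, 4, 5}; <><>~p there: 2:T, 3:T, 4:T, 5:T. ✓
Satisfying worlds: {1, 2, 3, 4, 5, 6}.

6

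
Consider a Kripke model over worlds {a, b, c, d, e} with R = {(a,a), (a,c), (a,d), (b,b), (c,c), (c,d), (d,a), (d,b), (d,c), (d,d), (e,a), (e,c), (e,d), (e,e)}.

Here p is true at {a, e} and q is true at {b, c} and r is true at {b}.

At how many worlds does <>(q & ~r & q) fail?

1

a: successors {a, c, d}; q & ~r & q there: a:F, c:T, d:F. ✓
b: successors {b}; q & ~r & q there: b:F. ✗
c: successors {c, d}; q & ~r & q there: c:T, d:F. ✓
d: successors {a, b, c, d}; q & ~r & q there: a:F, b:F, c:T, d:F. ✓
e: successors {a, c, d, e}; q & ~r & q there: a:F, c:T, d:F, e:F. ✓
Satisfying worlds: {a, c, d, e}.
So <>(q & ~r & q) fails at the other 1 world.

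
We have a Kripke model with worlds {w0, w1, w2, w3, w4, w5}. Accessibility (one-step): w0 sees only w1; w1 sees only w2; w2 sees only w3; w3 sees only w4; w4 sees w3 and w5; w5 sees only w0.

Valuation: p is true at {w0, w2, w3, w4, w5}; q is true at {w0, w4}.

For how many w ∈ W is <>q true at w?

2

w0: successors {w1}; q there: w1:F. ✗
w1: successors {w2}; q there: w2:F. ✗
w2: successors {w3}; q there: w3:F. ✗
w3: successors {w4}; q there: w4:T. ✓
w4: successors {w3, w5}; q there: w3:F, w5:F. ✗
w5: successors {w0}; q there: w0:T. ✓
Satisfying worlds: {w3, w5}.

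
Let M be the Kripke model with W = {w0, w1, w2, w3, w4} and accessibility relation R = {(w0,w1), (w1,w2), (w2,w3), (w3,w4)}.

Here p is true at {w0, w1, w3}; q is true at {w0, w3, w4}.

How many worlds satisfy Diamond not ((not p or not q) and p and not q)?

3

w0: successors {w1}; not ((not p or not q) and p and not q) there: w1:F. ✗
w1: successors {w2}; not ((not p or not q) and p and not q) there: w2:T. ✓
w2: successors {w3}; not ((not p or not q) and p and not q) there: w3:T. ✓
w3: successors {w4}; not ((not p or not q) and p and not q) there: w4:T. ✓
w4: no successors, so Diamond not ((not p or not q) and p and not q) fails. ✗
Satisfying worlds: {w1, w2, w3}.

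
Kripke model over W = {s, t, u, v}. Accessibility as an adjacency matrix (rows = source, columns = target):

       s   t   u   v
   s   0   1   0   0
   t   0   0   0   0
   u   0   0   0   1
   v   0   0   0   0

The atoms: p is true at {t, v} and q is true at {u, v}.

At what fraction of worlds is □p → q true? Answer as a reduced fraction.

s: □p is T, q is F. ✗
t: □p is T, q is F. ✗
u: □p is T, q is T. ✓
v: □p is T, q is T. ✓
That's 2 of 4 worlds, so 2/4 = 1/2.

1/2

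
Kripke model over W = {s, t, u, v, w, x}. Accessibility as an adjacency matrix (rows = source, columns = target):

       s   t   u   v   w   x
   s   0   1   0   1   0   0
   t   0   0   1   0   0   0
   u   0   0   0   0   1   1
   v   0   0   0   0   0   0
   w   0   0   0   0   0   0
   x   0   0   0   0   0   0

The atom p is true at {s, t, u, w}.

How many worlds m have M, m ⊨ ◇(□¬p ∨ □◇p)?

s: successors {t, v}; □¬p ∨ □◇p there: t:T, v:T. ✓
t: successors {u}; □¬p ∨ □◇p there: u:F. ✗
u: successors {w, x}; □¬p ∨ □◇p there: w:T, x:T. ✓
v: no successors, so ◇(□¬p ∨ □◇p) fails. ✗
w: no successors, so ◇(□¬p ∨ □◇p) fails. ✗
x: no successors, so ◇(□¬p ∨ □◇p) fails. ✗
Satisfying worlds: {s, u}.

2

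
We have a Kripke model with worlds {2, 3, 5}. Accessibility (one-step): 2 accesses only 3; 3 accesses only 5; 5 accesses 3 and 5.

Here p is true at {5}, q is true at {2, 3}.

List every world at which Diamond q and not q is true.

2: Diamond q is T, not q is F. ✗
3: Diamond q is F, not q is F. ✗
5: Diamond q is T, not q is T. ✓

{5}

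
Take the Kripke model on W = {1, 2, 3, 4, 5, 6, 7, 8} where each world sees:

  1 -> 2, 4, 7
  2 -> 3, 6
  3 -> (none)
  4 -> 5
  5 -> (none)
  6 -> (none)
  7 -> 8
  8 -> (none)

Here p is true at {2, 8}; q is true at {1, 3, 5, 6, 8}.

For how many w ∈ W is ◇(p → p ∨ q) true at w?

4

1: successors {2, 4, 7}; p → p ∨ q there: 2:T, 4:T, 7:T. ✓
2: successors {3, 6}; p → p ∨ q there: 3:T, 6:T. ✓
3: no successors, so ◇(p → p ∨ q) fails. ✗
4: successors {5}; p → p ∨ q there: 5:T. ✓
5: no successors, so ◇(p → p ∨ q) fails. ✗
6: no successors, so ◇(p → p ∨ q) fails. ✗
7: successors {8}; p → p ∨ q there: 8:T. ✓
8: no successors, so ◇(p → p ∨ q) fails. ✗
Satisfying worlds: {1, 2, 4, 7}.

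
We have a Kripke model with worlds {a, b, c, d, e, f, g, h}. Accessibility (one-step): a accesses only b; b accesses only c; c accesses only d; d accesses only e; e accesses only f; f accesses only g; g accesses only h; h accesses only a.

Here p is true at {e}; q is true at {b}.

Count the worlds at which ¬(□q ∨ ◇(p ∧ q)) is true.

7

a: □q ∨ ◇(p ∧ q) is T. ✗
b: □q ∨ ◇(p ∧ q) is F. ✓
c: □q ∨ ◇(p ∧ q) is F. ✓
d: □q ∨ ◇(p ∧ q) is F. ✓
e: □q ∨ ◇(p ∧ q) is F. ✓
f: □q ∨ ◇(p ∧ q) is F. ✓
g: □q ∨ ◇(p ∧ q) is F. ✓
h: □q ∨ ◇(p ∧ q) is F. ✓
Satisfying worlds: {b, c, d, e, f, g, h}.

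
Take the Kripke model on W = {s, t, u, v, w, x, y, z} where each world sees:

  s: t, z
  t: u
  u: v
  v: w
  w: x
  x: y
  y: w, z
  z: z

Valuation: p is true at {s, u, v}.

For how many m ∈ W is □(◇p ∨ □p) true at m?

s: successors {t, z}; ◇p ∨ □p there: t:T, z:F. ✗
t: successors {u}; ◇p ∨ □p there: u:T. ✓
u: successors {v}; ◇p ∨ □p there: v:F. ✗
v: successors {w}; ◇p ∨ □p there: w:F. ✗
w: successors {x}; ◇p ∨ □p there: x:F. ✗
x: successors {y}; ◇p ∨ □p there: y:F. ✗
y: successors {w, z}; ◇p ∨ □p there: w:F, z:F. ✗
z: successors {z}; ◇p ∨ □p there: z:F. ✗
Satisfying worlds: {t}.

1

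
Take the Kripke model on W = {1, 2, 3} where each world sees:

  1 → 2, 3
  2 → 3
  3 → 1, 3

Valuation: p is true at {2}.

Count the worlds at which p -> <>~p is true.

3

1: p is F, <>~p is T. ✓
2: p is T, <>~p is T. ✓
3: p is F, <>~p is T. ✓
Satisfying worlds: {1, 2, 3}.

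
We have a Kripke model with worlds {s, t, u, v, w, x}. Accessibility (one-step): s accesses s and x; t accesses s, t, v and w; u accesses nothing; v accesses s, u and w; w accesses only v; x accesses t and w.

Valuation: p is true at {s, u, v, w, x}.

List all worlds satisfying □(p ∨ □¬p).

s: successors {s, x}; p ∨ □¬p there: s:T, x:T. ✓
t: successors {s, t, v, w}; p ∨ □¬p there: s:T, t:F, v:T, w:T. ✗
u: no successors, so □(p ∨ □¬p) holds vacuously. ✓
v: successors {s, u, w}; p ∨ □¬p there: s:T, u:T, w:T. ✓
w: successors {v}; p ∨ □¬p there: v:T. ✓
x: successors {t, w}; p ∨ □¬p there: t:F, w:T. ✗

{s, u, v, w}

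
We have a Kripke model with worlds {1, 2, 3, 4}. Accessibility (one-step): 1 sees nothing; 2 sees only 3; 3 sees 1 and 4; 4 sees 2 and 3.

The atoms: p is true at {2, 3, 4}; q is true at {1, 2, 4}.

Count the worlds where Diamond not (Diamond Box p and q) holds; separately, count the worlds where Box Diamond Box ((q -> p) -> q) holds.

For Diamond not (Diamond Box p and q):
1: no successors, so Diamond not (Diamond Box p and q) fails. ✗
2: successors {3}; not (Diamond Box p and q) there: 3:T. ✓
3: successors {1, 4}; not (Diamond Box p and q) there: 1:T, 4:F. ✓
4: successors {2, 3}; not (Diamond Box p and q) there: 2:T, 3:T. ✓
— 3 worlds.
For Box Diamond Box ((q -> p) -> q):
1: no successors, so Box Diamond Box ((q -> p) -> q) holds vacuously. ✓
2: successors {3}; Diamond Box ((q -> p) -> q) there: 3:T. ✓
3: successors {1, 4}; Diamond Box ((q -> p) -> q) there: 1:F, 4:T. ✗
4: successors {2, 3}; Diamond Box ((q -> p) -> q) there: 2:T, 3:T. ✓
— 3 worlds.

3 and 3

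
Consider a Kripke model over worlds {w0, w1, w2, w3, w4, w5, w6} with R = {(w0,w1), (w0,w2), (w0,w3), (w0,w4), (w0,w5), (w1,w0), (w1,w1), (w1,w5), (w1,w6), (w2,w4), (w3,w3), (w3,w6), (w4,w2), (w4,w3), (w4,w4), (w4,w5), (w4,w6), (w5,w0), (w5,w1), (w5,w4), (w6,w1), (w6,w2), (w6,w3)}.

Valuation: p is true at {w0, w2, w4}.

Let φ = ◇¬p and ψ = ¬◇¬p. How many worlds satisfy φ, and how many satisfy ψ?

For ◇¬p:
w0: successors {w1, w2, w3, w4, w5}; ¬p there: w1:T, w2:F, w3:T, w4:F, w5:T. ✓
w1: successors {w0, w1, w5, w6}; ¬p there: w0:F, w1:T, w5:T, w6:T. ✓
w2: successors {w4}; ¬p there: w4:F. ✗
w3: successors {w3, w6}; ¬p there: w3:T, w6:T. ✓
w4: successors {w2, w3, w4, w5, w6}; ¬p there: w2:F, w3:T, w4:F, w5:T, w6:T. ✓
w5: successors {w0, w1, w4}; ¬p there: w0:F, w1:T, w4:F. ✓
w6: successors {w1, w2, w3}; ¬p there: w1:T, w2:F, w3:T. ✓
— 6 worlds.
For ¬◇¬p:
w0: ◇¬p is T. ✗
w1: ◇¬p is T. ✗
w2: ◇¬p is F. ✓
w3: ◇¬p is T. ✗
w4: ◇¬p is T. ✗
w5: ◇¬p is T. ✗
w6: ◇¬p is T. ✗
— 1 world.

6 and 1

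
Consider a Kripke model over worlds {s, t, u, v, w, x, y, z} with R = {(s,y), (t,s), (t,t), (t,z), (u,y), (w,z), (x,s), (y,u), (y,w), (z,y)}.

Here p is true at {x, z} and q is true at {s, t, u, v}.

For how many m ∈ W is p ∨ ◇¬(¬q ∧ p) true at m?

6

s: p is F, ◇¬(¬q ∧ p) is T. ✓
t: p is F, ◇¬(¬q ∧ p) is T. ✓
u: p is F, ◇¬(¬q ∧ p) is T. ✓
v: p is F, ◇¬(¬q ∧ p) is F. ✗
w: p is F, ◇¬(¬q ∧ p) is F. ✗
x: p is T, ◇¬(¬q ∧ p) is T. ✓
y: p is F, ◇¬(¬q ∧ p) is T. ✓
z: p is T, ◇¬(¬q ∧ p) is T. ✓
Satisfying worlds: {s, t, u, x, y, z}.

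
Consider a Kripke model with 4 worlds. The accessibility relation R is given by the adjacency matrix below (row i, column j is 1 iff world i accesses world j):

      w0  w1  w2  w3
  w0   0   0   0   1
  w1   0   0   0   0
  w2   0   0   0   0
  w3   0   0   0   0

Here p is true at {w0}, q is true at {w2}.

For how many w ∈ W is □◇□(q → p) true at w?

3

w0: successors {w3}; ◇□(q → p) there: w3:F. ✗
w1: no successors, so □◇□(q → p) holds vacuously. ✓
w2: no successors, so □◇□(q → p) holds vacuously. ✓
w3: no successors, so □◇□(q → p) holds vacuously. ✓
Satisfying worlds: {w1, w2, w3}.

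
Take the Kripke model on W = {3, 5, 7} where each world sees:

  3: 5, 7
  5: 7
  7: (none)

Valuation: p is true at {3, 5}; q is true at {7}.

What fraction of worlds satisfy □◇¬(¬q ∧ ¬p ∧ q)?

3: successors {5, 7}; ◇¬(¬q ∧ ¬p ∧ q) there: 5:T, 7:F. ✗
5: successors {7}; ◇¬(¬q ∧ ¬p ∧ q) there: 7:F. ✗
7: no successors, so □◇¬(¬q ∧ ¬p ∧ q) holds vacuously. ✓
That's 1 of 3 worlds, so 1/3.

1/3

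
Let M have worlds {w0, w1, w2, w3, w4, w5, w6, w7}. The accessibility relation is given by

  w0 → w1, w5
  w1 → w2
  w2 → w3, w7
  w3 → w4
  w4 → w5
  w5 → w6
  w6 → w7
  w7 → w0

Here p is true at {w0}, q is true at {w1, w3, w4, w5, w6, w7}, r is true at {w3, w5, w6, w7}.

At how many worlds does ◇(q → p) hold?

2

w0: successors {w1, w5}; q → p there: w1:F, w5:F. ✗
w1: successors {w2}; q → p there: w2:T. ✓
w2: successors {w3, w7}; q → p there: w3:F, w7:F. ✗
w3: successors {w4}; q → p there: w4:F. ✗
w4: successors {w5}; q → p there: w5:F. ✗
w5: successors {w6}; q → p there: w6:F. ✗
w6: successors {w7}; q → p there: w7:F. ✗
w7: successors {w0}; q → p there: w0:T. ✓
Satisfying worlds: {w1, w7}.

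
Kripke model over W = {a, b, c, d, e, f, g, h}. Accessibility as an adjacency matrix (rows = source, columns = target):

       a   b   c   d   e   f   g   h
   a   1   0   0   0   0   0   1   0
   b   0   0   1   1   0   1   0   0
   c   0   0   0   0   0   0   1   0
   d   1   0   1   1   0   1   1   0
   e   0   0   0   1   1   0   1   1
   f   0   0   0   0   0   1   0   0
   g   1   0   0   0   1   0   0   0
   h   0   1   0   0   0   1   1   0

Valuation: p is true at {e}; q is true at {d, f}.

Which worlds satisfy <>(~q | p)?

{a, b, c, d, e, g, h}

a: successors {a, g}; ~q | p there: a:T, g:T. ✓
b: successors {c, d, f}; ~q | p there: c:T, d:F, f:F. ✓
c: successors {g}; ~q | p there: g:T. ✓
d: successors {a, c, d, f, g}; ~q | p there: a:T, c:T, d:F, f:F, g:T. ✓
e: successors {d, e, g, h}; ~q | p there: d:F, e:T, g:T, h:T. ✓
f: successors {f}; ~q | p there: f:F. ✗
g: successors {a, e}; ~q | p there: a:T, e:T. ✓
h: successors {b, f, g}; ~q | p there: b:T, f:F, g:T. ✓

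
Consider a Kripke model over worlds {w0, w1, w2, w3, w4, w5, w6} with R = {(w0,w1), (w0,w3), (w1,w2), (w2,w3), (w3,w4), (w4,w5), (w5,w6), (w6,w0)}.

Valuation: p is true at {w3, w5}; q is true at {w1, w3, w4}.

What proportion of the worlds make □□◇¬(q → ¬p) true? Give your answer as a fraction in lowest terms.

1/7

w0: successors {w1, w3}; □◇¬(q → ¬p) there: w1:T, w3:F. ✗
w1: successors {w2}; □◇¬(q → ¬p) there: w2:F. ✗
w2: successors {w3}; □◇¬(q → ¬p) there: w3:F. ✗
w3: successors {w4}; □◇¬(q → ¬p) there: w4:F. ✗
w4: successors {w5}; □◇¬(q → ¬p) there: w5:F. ✗
w5: successors {w6}; □◇¬(q → ¬p) there: w6:T. ✓
w6: successors {w0}; □◇¬(q → ¬p) there: w0:F. ✗
That's 1 of 7 worlds, so 1/7.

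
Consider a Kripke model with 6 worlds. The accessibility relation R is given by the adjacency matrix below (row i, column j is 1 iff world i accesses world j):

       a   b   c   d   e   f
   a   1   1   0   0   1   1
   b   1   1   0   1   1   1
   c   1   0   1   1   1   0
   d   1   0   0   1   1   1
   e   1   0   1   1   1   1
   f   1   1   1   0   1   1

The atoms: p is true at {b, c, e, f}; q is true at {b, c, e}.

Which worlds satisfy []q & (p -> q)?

a: []q is F, p -> q is T. ✗
b: []q is F, p -> q is T. ✗
c: []q is F, p -> q is T. ✗
d: []q is F, p -> q is T. ✗
e: []q is F, p -> q is T. ✗
f: []q is F, p -> q is F. ✗

∅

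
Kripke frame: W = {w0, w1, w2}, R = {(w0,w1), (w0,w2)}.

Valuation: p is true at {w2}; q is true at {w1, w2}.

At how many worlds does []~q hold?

w0: successors {w1, w2}; ~q there: w1:F, w2:F. ✗
w1: no successors, so []~q holds vacuously. ✓
w2: no successors, so []~q holds vacuously. ✓
Satisfying worlds: {w1, w2}.

2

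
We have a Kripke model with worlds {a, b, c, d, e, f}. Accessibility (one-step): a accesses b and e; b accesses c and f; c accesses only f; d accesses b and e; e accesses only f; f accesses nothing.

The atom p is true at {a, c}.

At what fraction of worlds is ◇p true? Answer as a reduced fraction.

1/6

a: successors {b, e}; p there: b:F, e:F. ✗
b: successors {c, f}; p there: c:T, f:F. ✓
c: successors {f}; p there: f:F. ✗
d: successors {b, e}; p there: b:F, e:F. ✗
e: successors {f}; p there: f:F. ✗
f: no successors, so ◇p fails. ✗
That's 1 of 6 worlds, so 1/6.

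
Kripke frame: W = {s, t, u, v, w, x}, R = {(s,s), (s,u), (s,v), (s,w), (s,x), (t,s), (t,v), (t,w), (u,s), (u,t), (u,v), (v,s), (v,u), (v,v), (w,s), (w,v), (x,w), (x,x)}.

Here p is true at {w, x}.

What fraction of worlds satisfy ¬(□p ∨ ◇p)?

s: □p ∨ ◇p is T. ✗
t: □p ∨ ◇p is T. ✗
u: □p ∨ ◇p is F. ✓
v: □p ∨ ◇p is F. ✓
w: □p ∨ ◇p is F. ✓
x: □p ∨ ◇p is T. ✗
That's 3 of 6 worlds, so 3/6 = 1/2.

1/2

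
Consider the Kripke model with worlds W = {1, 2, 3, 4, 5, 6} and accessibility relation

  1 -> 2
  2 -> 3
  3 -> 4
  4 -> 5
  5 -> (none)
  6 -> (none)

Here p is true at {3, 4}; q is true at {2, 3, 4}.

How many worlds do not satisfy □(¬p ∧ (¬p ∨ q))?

1: successors {2}; ¬p ∧ (¬p ∨ q) there: 2:T. ✓
2: successors {3}; ¬p ∧ (¬p ∨ q) there: 3:F. ✗
3: successors {4}; ¬p ∧ (¬p ∨ q) there: 4:F. ✗
4: successors {5}; ¬p ∧ (¬p ∨ q) there: 5:T. ✓
5: no successors, so □(¬p ∧ (¬p ∨ q)) holds vacuously. ✓
6: no successors, so □(¬p ∧ (¬p ∨ q)) holds vacuously. ✓
Satisfying worlds: {1, 4, 5, 6}.
So □(¬p ∧ (¬p ∨ q)) fails at the other 2 worlds.

2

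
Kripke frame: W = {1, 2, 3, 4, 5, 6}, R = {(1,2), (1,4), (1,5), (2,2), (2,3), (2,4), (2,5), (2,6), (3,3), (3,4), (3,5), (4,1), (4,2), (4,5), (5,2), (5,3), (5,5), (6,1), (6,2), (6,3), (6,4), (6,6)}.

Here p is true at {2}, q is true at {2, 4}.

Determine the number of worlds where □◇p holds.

2

1: successors {2, 4, 5}; ◇p there: 2:T, 4:T, 5:T. ✓
2: successors {2, 3, 4, 5, 6}; ◇p there: 2:T, 3:F, 4:T, 5:T, 6:T. ✗
3: successors {3, 4, 5}; ◇p there: 3:F, 4:T, 5:T. ✗
4: successors {1, 2, 5}; ◇p there: 1:T, 2:T, 5:T. ✓
5: successors {2, 3, 5}; ◇p there: 2:T, 3:F, 5:T. ✗
6: successors {1, 2, 3, 4, 6}; ◇p there: 1:T, 2:T, 3:F, 4:T, 6:T. ✗
Satisfying worlds: {1, 4}.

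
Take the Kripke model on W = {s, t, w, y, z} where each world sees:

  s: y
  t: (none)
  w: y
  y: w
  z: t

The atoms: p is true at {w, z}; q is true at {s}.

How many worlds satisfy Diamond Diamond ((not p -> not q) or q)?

s: successors {y}; Diamond ((not p -> not q) or q) there: y:T. ✓
t: no successors, so Diamond Diamond ((not p -> not q) or q) fails. ✗
w: successors {y}; Diamond ((not p -> not q) or q) there: y:T. ✓
y: successors {w}; Diamond ((not p -> not q) or q) there: w:T. ✓
z: successors {t}; Diamond ((not p -> not q) or q) there: t:F. ✗
Satisfying worlds: {s, w, y}.

3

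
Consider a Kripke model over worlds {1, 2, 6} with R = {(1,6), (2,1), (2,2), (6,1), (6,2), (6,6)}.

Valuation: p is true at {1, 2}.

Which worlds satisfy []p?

1: successors {6}; p there: 6:F. ✗
2: successors {1, 2}; p there: 1:T, 2:T. ✓
6: successors {1, 2, 6}; p there: 1:T, 2:T, 6:F. ✗

{2}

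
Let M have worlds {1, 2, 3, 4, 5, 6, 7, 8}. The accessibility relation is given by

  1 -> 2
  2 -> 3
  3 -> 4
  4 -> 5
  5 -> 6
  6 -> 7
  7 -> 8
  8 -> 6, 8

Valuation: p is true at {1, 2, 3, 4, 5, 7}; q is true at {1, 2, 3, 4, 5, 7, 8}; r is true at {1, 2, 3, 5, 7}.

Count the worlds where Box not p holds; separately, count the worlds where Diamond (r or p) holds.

For Box not p:
1: successors {2}; not p there: 2:F. ✗
2: successors {3}; not p there: 3:F. ✗
3: successors {4}; not p there: 4:F. ✗
4: successors {5}; not p there: 5:F. ✗
5: successors {6}; not p there: 6:T. ✓
6: successors {7}; not p there: 7:F. ✗
7: successors {8}; not p there: 8:T. ✓
8: successors {6, 8}; not p there: 6:T, 8:T. ✓
— 3 worlds.
For Diamond (r or p):
1: successors {2}; r or p there: 2:T. ✓
2: successors {3}; r or p there: 3:T. ✓
3: successors {4}; r or p there: 4:T. ✓
4: successors {5}; r or p there: 5:T. ✓
5: successors {6}; r or p there: 6:F. ✗
6: successors {7}; r or p there: 7:T. ✓
7: successors {8}; r or p there: 8:F. ✗
8: successors {6, 8}; r or p there: 6:F, 8:F. ✗
— 5 worlds.

3 and 5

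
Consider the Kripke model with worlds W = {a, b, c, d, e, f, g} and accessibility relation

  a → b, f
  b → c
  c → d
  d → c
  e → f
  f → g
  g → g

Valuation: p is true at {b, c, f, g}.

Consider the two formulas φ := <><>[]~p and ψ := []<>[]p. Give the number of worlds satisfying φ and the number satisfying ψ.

2 and 5

For <><>[]~p:
a: successors {b, f}; <>[]~p there: b:T, f:F. ✓
b: successors {c}; <>[]~p there: c:F. ✗
c: successors {d}; <>[]~p there: d:T. ✓
d: successors {c}; <>[]~p there: c:F. ✗
e: successors {f}; <>[]~p there: f:F. ✗
f: successors {g}; <>[]~p there: g:F. ✗
g: successors {g}; <>[]~p there: g:F. ✗
— 2 worlds.
For []<>[]p:
a: successors {b, f}; <>[]p there: b:F, f:T. ✗
b: successors {c}; <>[]p there: c:T. ✓
c: successors {d}; <>[]p there: d:F. ✗
d: successors {c}; <>[]p there: c:T. ✓
e: successors {f}; <>[]p there: f:T. ✓
f: successors {g}; <>[]p there: g:T. ✓
g: successors {g}; <>[]p there: g:T. ✓
— 5 worlds.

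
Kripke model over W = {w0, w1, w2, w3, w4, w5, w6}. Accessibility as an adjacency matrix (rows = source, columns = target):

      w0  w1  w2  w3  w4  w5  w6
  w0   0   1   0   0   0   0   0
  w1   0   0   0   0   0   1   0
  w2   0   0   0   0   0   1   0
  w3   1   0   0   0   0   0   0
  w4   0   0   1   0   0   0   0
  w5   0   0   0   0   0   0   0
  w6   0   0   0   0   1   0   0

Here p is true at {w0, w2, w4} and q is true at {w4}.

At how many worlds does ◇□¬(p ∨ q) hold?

5

w0: successors {w1}; □¬(p ∨ q) there: w1:T. ✓
w1: successors {w5}; □¬(p ∨ q) there: w5:T. ✓
w2: successors {w5}; □¬(p ∨ q) there: w5:T. ✓
w3: successors {w0}; □¬(p ∨ q) there: w0:T. ✓
w4: successors {w2}; □¬(p ∨ q) there: w2:T. ✓
w5: no successors, so ◇□¬(p ∨ q) fails. ✗
w6: successors {w4}; □¬(p ∨ q) there: w4:F. ✗
Satisfying worlds: {w0, w1, w2, w3, w4}.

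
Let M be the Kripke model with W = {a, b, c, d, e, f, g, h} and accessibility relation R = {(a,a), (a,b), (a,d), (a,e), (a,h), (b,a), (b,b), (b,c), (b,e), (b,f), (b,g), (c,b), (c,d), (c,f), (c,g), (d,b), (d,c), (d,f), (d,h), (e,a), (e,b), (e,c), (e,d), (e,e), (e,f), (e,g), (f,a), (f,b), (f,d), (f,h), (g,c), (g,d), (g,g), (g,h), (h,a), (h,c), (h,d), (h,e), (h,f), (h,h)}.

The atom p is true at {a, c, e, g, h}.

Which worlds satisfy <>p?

{a, b, c, d, e, f, g, h}

a: successors {a, b, d, e, h}; p there: a:T, b:F, d:F, e:T, h:T. ✓
b: successors {a, b, c, e, f, g}; p there: a:T, b:F, c:T, e:T, f:F, g:T. ✓
c: successors {b, d, f, g}; p there: b:F, d:F, f:F, g:T. ✓
d: successors {b, c, f, h}; p there: b:F, c:T, f:F, h:T. ✓
e: successors {a, b, c, d, e, f, g}; p there: a:T, b:F, c:T, d:F, e:T, f:F, g:T. ✓
f: successors {a, b, d, h}; p there: a:T, b:F, d:F, h:T. ✓
g: successors {c, d, g, h}; p there: c:T, d:F, g:T, h:T. ✓
h: successors {a, c, d, e, f, h}; p there: a:T, c:T, d:F, e:T, f:F, h:T. ✓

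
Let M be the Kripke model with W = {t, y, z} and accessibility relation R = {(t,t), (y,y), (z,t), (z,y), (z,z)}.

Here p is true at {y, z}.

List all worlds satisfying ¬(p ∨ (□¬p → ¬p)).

∅

t: p ∨ (□¬p → ¬p) is T. ✗
y: p ∨ (□¬p → ¬p) is T. ✗
z: p ∨ (□¬p → ¬p) is T. ✗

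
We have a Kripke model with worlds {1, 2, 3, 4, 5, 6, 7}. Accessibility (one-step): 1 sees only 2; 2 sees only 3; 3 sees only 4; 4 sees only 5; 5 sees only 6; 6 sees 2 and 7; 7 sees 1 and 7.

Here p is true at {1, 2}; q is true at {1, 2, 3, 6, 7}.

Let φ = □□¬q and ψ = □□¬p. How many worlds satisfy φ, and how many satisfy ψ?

2 and 4

For □□¬q:
1: successors {2}; □¬q there: 2:F. ✗
2: successors {3}; □¬q there: 3:T. ✓
3: successors {4}; □¬q there: 4:T. ✓
4: successors {5}; □¬q there: 5:F. ✗
5: successors {6}; □¬q there: 6:F. ✗
6: successors {2, 7}; □¬q there: 2:F, 7:F. ✗
7: successors {1, 7}; □¬q there: 1:F, 7:F. ✗
— 2 worlds.
For □□¬p:
1: successors {2}; □¬p there: 2:T. ✓
2: successors {3}; □¬p there: 3:T. ✓
3: successors {4}; □¬p there: 4:T. ✓
4: successors {5}; □¬p there: 5:T. ✓
5: successors {6}; □¬p there: 6:F. ✗
6: successors {2, 7}; □¬p there: 2:T, 7:F. ✗
7: successors {1, 7}; □¬p there: 1:F, 7:F. ✗
— 4 worlds.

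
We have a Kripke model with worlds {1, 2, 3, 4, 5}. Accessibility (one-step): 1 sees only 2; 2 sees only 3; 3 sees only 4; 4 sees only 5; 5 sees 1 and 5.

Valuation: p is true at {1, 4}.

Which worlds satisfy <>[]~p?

{1, 3, 5}

1: successors {2}; []~p there: 2:T. ✓
2: successors {3}; []~p there: 3:F. ✗
3: successors {4}; []~p there: 4:T. ✓
4: successors {5}; []~p there: 5:F. ✗
5: successors {1, 5}; []~p there: 1:T, 5:F. ✓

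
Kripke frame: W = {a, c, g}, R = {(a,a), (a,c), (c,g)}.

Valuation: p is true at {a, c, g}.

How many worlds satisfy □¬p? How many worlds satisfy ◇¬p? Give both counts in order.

1 and 0

For □¬p:
a: successors {a, c}; ¬p there: a:F, c:F. ✗
c: successors {g}; ¬p there: g:F. ✗
g: no successors, so □¬p holds vacuously. ✓
— 1 world.
For ◇¬p:
a: successors {a, c}; ¬p there: a:F, c:F. ✗
c: successors {g}; ¬p there: g:F. ✗
g: no successors, so ◇¬p fails. ✗
— 0 worlds.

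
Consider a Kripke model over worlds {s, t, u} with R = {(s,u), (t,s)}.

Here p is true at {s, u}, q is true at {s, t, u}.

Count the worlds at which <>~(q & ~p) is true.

2

s: successors {u}; ~(q & ~p) there: u:T. ✓
t: successors {s}; ~(q & ~p) there: s:T. ✓
u: no successors, so <>~(q & ~p) fails. ✗
Satisfying worlds: {s, t}.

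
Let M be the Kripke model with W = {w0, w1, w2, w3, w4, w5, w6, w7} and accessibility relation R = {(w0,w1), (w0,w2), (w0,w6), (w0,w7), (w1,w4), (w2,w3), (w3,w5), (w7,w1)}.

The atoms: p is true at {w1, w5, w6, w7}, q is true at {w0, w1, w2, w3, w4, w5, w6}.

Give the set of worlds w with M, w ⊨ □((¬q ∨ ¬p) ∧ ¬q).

w0: successors {w1, w2, w6, w7}; (¬q ∨ ¬p) ∧ ¬q there: w1:F, w2:F, w6:F, w7:T. ✗
w1: successors {w4}; (¬q ∨ ¬p) ∧ ¬q there: w4:F. ✗
w2: successors {w3}; (¬q ∨ ¬p) ∧ ¬q there: w3:F. ✗
w3: successors {w5}; (¬q ∨ ¬p) ∧ ¬q there: w5:F. ✗
w4: no successors, so □((¬q ∨ ¬p) ∧ ¬q) holds vacuously. ✓
w5: no successors, so □((¬q ∨ ¬p) ∧ ¬q) holds vacuously. ✓
w6: no successors, so □((¬q ∨ ¬p) ∧ ¬q) holds vacuously. ✓
w7: successors {w1}; (¬q ∨ ¬p) ∧ ¬q there: w1:F. ✗

{w4, w5, w6}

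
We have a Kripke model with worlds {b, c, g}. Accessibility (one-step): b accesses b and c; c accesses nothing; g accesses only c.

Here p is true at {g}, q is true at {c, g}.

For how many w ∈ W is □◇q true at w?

1

b: successors {b, c}; ◇q there: b:T, c:F. ✗
c: no successors, so □◇q holds vacuously. ✓
g: successors {c}; ◇q there: c:F. ✗
Satisfying worlds: {c}.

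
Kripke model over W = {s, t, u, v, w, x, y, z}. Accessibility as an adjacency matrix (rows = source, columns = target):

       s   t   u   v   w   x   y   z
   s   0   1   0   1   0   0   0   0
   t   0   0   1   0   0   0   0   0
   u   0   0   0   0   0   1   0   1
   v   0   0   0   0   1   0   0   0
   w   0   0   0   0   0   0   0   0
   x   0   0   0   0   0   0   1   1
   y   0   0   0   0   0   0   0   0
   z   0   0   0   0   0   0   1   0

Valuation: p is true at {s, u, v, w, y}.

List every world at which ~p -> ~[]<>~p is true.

{s, u, v, w, x, y, z}

s: ~p is F, ~[]<>~p is T. ✓
t: ~p is T, ~[]<>~p is F. ✗
u: ~p is F, ~[]<>~p is T. ✓
v: ~p is F, ~[]<>~p is T. ✓
w: ~p is F, ~[]<>~p is F. ✓
x: ~p is T, ~[]<>~p is T. ✓
y: ~p is F, ~[]<>~p is F. ✓
z: ~p is T, ~[]<>~p is T. ✓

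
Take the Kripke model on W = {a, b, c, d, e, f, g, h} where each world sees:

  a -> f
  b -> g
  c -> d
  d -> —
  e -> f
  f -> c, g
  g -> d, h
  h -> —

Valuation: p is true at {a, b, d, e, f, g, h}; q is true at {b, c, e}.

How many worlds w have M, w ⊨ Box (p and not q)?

a: successors {f}; p and not q there: f:T. ✓
b: successors {g}; p and not q there: g:T. ✓
c: successors {d}; p and not q there: d:T. ✓
d: no successors, so Box (p and not q) holds vacuously. ✓
e: successors {f}; p and not q there: f:T. ✓
f: successors {c, g}; p and not q there: c:F, g:T. ✗
g: successors {d, h}; p and not q there: d:T, h:T. ✓
h: no successors, so Box (p and not q) holds vacuously. ✓
Satisfying worlds: {a, b, c, d, e, g, h}.

7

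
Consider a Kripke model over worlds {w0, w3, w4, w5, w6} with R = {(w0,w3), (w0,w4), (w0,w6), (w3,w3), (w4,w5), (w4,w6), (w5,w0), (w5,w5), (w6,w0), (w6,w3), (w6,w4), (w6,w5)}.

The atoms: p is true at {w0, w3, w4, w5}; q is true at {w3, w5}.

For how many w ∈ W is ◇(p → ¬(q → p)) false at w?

w0: successors {w3, w4, w6}; p → ¬(q → p) there: w3:F, w4:F, w6:T. ✓
w3: successors {w3}; p → ¬(q → p) there: w3:F. ✗
w4: successors {w5, w6}; p → ¬(q → p) there: w5:F, w6:T. ✓
w5: successors {w0, w5}; p → ¬(q → p) there: w0:F, w5:F. ✗
w6: successors {w0, w3, w4, w5}; p → ¬(q → p) there: w0:F, w3:F, w4:F, w5:F. ✗
Satisfying worlds: {w0, w4}.
So ◇(p → ¬(q → p)) fails at the other 3 worlds.

3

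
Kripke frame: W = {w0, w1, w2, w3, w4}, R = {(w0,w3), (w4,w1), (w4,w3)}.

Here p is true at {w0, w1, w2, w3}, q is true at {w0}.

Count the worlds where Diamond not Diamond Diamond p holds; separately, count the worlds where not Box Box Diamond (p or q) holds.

2 and 0

For Diamond not Diamond Diamond p:
w0: successors {w3}; not Diamond Diamond p there: w3:T. ✓
w1: no successors, so Diamond not Diamond Diamond p fails. ✗
w2: no successors, so Diamond not Diamond Diamond p fails. ✗
w3: no successors, so Diamond not Diamond Diamond p fails. ✗
w4: successors {w1, w3}; not Diamond Diamond p there: w1:T, w3:T. ✓
— 2 worlds.
For not Box Box Diamond (p or q):
w0: Box Box Diamond (p or q) is T. ✗
w1: Box Box Diamond (p or q) is T. ✗
w2: Box Box Diamond (p or q) is T. ✗
w3: Box Box Diamond (p or q) is T. ✗
w4: Box Box Diamond (p or q) is T. ✗
— 0 worlds.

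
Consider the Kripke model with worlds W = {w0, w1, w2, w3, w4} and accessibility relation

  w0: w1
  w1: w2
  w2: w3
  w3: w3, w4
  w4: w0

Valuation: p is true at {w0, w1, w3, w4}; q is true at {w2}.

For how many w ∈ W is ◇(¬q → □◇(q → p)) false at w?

1

w0: successors {w1}; ¬q → □◇(q → p) there: w1:T. ✓
w1: successors {w2}; ¬q → □◇(q → p) there: w2:T. ✓
w2: successors {w3}; ¬q → □◇(q → p) there: w3:T. ✓
w3: successors {w3, w4}; ¬q → □◇(q → p) there: w3:T, w4:T. ✓
w4: successors {w0}; ¬q → □◇(q → p) there: w0:F. ✗
Satisfying worlds: {w0, w1, w2, w3}.
So ◇(¬q → □◇(q → p)) fails at the other 1 world.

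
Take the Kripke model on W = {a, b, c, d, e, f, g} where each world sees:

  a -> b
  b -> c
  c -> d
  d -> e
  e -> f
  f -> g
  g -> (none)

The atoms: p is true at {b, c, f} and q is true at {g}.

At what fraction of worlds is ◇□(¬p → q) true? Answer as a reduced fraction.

a: successors {b}; □(¬p → q) there: b:T. ✓
b: successors {c}; □(¬p → q) there: c:F. ✗
c: successors {d}; □(¬p → q) there: d:F. ✗
d: successors {e}; □(¬p → q) there: e:T. ✓
e: successors {f}; □(¬p → q) there: f:T. ✓
f: successors {g}; □(¬p → q) there: g:T. ✓
g: no successors, so ◇□(¬p → q) fails. ✗
That's 4 of 7 worlds, so 4/7.

4/7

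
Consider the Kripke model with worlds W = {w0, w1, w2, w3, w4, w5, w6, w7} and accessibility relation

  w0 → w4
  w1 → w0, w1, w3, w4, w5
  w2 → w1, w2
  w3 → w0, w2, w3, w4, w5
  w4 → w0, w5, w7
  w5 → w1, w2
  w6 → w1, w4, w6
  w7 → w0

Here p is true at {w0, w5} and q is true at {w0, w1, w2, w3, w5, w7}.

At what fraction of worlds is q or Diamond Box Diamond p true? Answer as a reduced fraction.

w0: q is T, Diamond Box Diamond p is F. ✓
w1: q is T, Diamond Box Diamond p is T. ✓
w2: q is T, Diamond Box Diamond p is F. ✓
w3: q is T, Diamond Box Diamond p is T. ✓
w4: q is F, Diamond Box Diamond p is T. ✓
w5: q is T, Diamond Box Diamond p is F. ✓
w6: q is F, Diamond Box Diamond p is F. ✗
w7: q is T, Diamond Box Diamond p is T. ✓
That's 7 of 8 worlds, so 7/8.

7/8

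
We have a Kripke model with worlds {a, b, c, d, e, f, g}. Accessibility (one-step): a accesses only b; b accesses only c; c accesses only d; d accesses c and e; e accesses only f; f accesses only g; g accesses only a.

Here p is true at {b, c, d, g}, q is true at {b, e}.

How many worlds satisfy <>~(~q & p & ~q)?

a: successors {b}; ~(~q & p & ~q) there: b:T. ✓
b: successors {c}; ~(~q & p & ~q) there: c:F. ✗
c: successors {d}; ~(~q & p & ~q) there: d:F. ✗
d: successors {c, e}; ~(~q & p & ~q) there: c:F, e:T. ✓
e: successors {f}; ~(~q & p & ~q) there: f:T. ✓
f: successors {g}; ~(~q & p & ~q) there: g:F. ✗
g: successors {a}; ~(~q & p & ~q) there: a:T. ✓
Satisfying worlds: {a, d, e, g}.

4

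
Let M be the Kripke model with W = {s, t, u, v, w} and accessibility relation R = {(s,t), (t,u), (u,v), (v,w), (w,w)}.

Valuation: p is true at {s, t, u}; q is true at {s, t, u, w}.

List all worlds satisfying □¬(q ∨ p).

s: successors {t}; ¬(q ∨ p) there: t:F. ✗
t: successors {u}; ¬(q ∨ p) there: u:F. ✗
u: successors {v}; ¬(q ∨ p) there: v:T. ✓
v: successors {w}; ¬(q ∨ p) there: w:F. ✗
w: successors {w}; ¬(q ∨ p) there: w:F. ✗

{u}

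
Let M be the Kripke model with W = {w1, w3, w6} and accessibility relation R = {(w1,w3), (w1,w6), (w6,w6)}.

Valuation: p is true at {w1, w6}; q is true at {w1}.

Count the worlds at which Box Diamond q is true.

w1: successors {w3, w6}; Diamond q there: w3:F, w6:F. ✗
w3: no successors, so Box Diamond q holds vacuously. ✓
w6: successors {w6}; Diamond q there: w6:F. ✗
Satisfying worlds: {w3}.

1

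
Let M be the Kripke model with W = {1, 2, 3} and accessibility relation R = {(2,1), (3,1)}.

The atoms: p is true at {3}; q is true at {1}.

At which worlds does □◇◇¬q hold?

1: no successors, so □◇◇¬q holds vacuously. ✓
2: successors {1}; ◇◇¬q there: 1:F. ✗
3: successors {1}; ◇◇¬q there: 1:F. ✗

{1}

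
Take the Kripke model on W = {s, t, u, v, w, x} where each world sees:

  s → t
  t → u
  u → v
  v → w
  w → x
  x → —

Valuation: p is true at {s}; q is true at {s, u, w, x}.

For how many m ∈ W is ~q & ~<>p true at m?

s: ~q is F, ~<>p is T. ✗
t: ~q is T, ~<>p is T. ✓
u: ~q is F, ~<>p is T. ✗
v: ~q is T, ~<>p is T. ✓
w: ~q is F, ~<>p is T. ✗
x: ~q is F, ~<>p is T. ✗
Satisfying worlds: {t, v}.

2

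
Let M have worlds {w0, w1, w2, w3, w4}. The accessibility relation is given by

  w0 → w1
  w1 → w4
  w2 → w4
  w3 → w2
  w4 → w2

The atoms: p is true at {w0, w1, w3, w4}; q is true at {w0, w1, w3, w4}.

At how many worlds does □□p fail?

w0: successors {w1}; □p there: w1:T. ✓
w1: successors {w4}; □p there: w4:F. ✗
w2: successors {w4}; □p there: w4:F. ✗
w3: successors {w2}; □p there: w2:T. ✓
w4: successors {w2}; □p there: w2:T. ✓
Satisfying worlds: {w0, w3, w4}.
So □□p fails at the other 2 worlds.

2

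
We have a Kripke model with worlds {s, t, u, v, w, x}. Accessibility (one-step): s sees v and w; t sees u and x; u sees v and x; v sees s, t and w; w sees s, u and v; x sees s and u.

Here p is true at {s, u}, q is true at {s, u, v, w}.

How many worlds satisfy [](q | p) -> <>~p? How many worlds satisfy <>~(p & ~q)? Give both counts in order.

For [](q | p) -> <>~p:
s: [](q | p) is T, <>~p is T. ✓
t: [](q | p) is F, <>~p is T. ✓
u: [](q | p) is F, <>~p is T. ✓
v: [](q | p) is F, <>~p is T. ✓
w: [](q | p) is T, <>~p is T. ✓
x: [](q | p) is T, <>~p is F. ✗
— 5 worlds.
For <>~(p & ~q):
s: successors {v, w}; ~(p & ~q) there: v:T, w:T. ✓
t: successors {u, x}; ~(p & ~q) there: u:T, x:T. ✓
u: successors {v, x}; ~(p & ~q) there: v:T, x:T. ✓
v: successors {s, t, w}; ~(p & ~q) there: s:T, t:T, w:T. ✓
w: successors {s, u, v}; ~(p & ~q) there: s:T, u:T, v:T. ✓
x: successors {s, u}; ~(p & ~q) there: s:T, u:T. ✓
— 6 worlds.

5 and 6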